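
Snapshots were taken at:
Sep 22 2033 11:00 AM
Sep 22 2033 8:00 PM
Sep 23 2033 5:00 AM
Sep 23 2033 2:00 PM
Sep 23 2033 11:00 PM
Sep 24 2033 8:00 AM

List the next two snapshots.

The interval is a steady 9 hours (9, 9, 9, 9, 9).
Sep 24 2033 8:00 AM + 9 h = Sep 24 2033 5:00 PM.
Sep 24 2033 5:00 PM + 9 h = Sep 25 2033 2:00 AM.

Sep 24 2033 5:00 PM, Sep 25 2033 2:00 AM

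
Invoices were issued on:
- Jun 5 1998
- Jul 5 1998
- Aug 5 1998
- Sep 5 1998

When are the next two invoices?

Gaps: 30, 31, 31 days — not constant. Every event is on the 5th of the month.
Pattern: the 5th of each month.
October 1998: Oct 5 1998.
November 1998: Nov 5 1998.

Oct 5 1998, Nov 5 1998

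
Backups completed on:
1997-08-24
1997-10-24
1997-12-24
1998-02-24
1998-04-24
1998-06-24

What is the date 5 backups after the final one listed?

1999-04-24

Gaps: 61, 61, 62, 59, 61 days — not constant. Every event is on the 24th of the month.
Pattern: the 24th of every 2 months.
August 1998: 1998-08-24.
October 1998: 1998-10-24.
Next: December 1998 → 1998-12-24.
Next: February 1999 → 1999-02-24.
April 1999: 1999-04-24.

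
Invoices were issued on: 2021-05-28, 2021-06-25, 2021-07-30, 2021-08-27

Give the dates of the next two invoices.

All Fridays; the gaps (28, 35, 28) vary with month length.
This is the last Friday of each month.
Last Friday of September 2021: 2021-09-24.
October 2021 ends with Friday 2021-10-29.

2021-09-24, 2021-10-29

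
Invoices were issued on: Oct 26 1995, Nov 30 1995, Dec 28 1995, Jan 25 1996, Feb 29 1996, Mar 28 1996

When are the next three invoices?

Apr 25 1996, May 30 1996, Jun 27 1996

These are Thursdays with 35, 28, 28, 35, 28-day gaps.
Each is the final Thursday of its month — Nov 30 1995 is past the 28th, so '4th Thursday' doesn't fit.
Last Thursday of April 1996: Apr 25 1996.
Last Thursday of May 1996: May 30 1996.
Last Thursday of June 1996: Jun 27 1996.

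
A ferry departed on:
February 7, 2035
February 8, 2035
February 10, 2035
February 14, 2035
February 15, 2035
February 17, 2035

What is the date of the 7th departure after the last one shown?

Gaps: 1, 2, 4, 1, 2 days — not constant, but cyclic with period 3.
The events fall on every Wednesday, Thursday and Saturday.
The following Wednesday is February 21, 2035.
The following Thursday is February 22, 2035.
Next Saturday: February 24, 2035.
Next Wednesday: February 28, 2035.
The following Thursday is March 1, 2035.
The following Saturday is March 3, 2035.
Next Wednesday: March 7, 2035.

March 7, 2035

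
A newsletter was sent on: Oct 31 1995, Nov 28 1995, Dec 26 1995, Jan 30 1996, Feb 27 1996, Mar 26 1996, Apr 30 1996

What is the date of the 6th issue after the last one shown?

All Tuesdays; the gaps (28, 28, 35, 28, 28, 35) vary with month length.
This is the last Tuesday of each month.
May 1996 ends with Tuesday May 28 1996.
June 1996 ends with Tuesday Jun 25 1996.
Last Tuesday of July 1996: Jul 30 1996.
August 1996 ends with Tuesday Aug 27 1996.
September 1996 ends with Tuesday Sep 24 1996.
October 1996 ends with Tuesday Oct 29 1996.

Oct 29 1996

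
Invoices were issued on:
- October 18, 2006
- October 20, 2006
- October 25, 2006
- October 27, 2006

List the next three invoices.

November 1, 2006; November 3, 2006; November 8, 2006

Every event lands on a Wednesday or Friday (gaps cycle 2, 5, 2).
So the schedule is: every Wednesday and Friday.
Next Wednesday: November 1, 2006.
Next Friday: November 3, 2006.
The following Wednesday is November 8, 2006.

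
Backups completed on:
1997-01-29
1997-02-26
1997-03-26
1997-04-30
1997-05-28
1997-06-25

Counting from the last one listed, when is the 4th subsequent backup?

1997-10-29

Every date is a Wednesday; gaps 28, 28, 35, 28, 28 days.
Each is the last Wednesday of its month (at least one falls on the 29th or later, ruling out '4th Wednesday').
Last Wednesday of July 1997: 1997-07-30.
Last Wednesday of August 1997: 1997-08-27.
Last Wednesday of September 1997: 1997-09-24.
October 1997 ends with Wednesday 1997-10-29.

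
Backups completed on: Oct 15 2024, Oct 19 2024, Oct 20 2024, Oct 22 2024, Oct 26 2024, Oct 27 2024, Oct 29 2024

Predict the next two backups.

Nov 2 2024, Nov 3 2024

Every event lands on a Tuesday or Saturday or Sunday (gaps cycle 4, 1, 2, 4, 1, 2).
So the schedule is: every Tuesday, Saturday and Sunday.
The following Saturday is Nov 2 2024.
The following Sunday is Nov 3 2024.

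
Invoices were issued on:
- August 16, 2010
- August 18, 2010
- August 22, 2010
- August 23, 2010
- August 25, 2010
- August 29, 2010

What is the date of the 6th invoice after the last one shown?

Every event lands on a Monday or Wednesday or Sunday (gaps cycle 2, 4, 1, 2, 4).
So the schedule is: every Monday, Wednesday and Sunday.
The following Monday is August 30, 2010.
The following Wednesday is September 1, 2010.
Next Sunday: September 5, 2010.
The following Monday is September 6, 2010.
The following Wednesday is September 8, 2010.
The following Sunday is September 12, 2010.

September 12, 2010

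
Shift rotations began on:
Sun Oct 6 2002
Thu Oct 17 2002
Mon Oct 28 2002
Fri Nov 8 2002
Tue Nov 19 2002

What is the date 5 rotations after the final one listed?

The spacing is 11, 11, 11, 11 days — always 11 days.
Tue Nov 19 2002 + 11 days = Sat Nov 30 2002.
Sat Nov 30 2002 + 11 days = Wed Dec 11 2002.
Wed Dec 11 2002 + 11 days = Sun Dec 22 2002.
Sun Dec 22 2002 + 11 days = Thu Jan 2 2003.
Thu Jan 2 2003 + 11 days = Mon Jan 13 2003.

Mon Jan 13 2003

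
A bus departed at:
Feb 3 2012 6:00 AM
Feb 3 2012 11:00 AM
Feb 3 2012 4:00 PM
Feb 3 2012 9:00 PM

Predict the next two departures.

Feb 4 2012 2:00 AM, Feb 4 2012 7:00 AM

Gaps: 5, 5, 5 hours — each event is 5 hours after the previous one.
Feb 3 2012 9:00 PM + 5 h = Feb 4 2012 2:00 AM.
Feb 4 2012 2:00 AM + 5 h = Feb 4 2012 7:00 AM.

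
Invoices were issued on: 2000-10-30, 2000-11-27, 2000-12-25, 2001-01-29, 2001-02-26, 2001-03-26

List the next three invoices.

Every date is a Monday; gaps 28, 28, 35, 28, 28 days.
Each is the last Monday of its month (at least one falls on the 29th or later, ruling out '4th Monday').
April 2001 ends with Monday 2001-04-30.
Last Monday of May 2001: 2001-05-28.
Last Monday of June 2001: 2001-06-25.

2001-04-30, 2001-05-28, 2001-06-25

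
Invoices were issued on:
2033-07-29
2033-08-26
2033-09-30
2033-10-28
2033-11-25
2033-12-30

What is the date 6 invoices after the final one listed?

All Fridays; the gaps (28, 35, 28, 28, 35) vary with month length.
This is the last Friday of each month.
Last Friday of January 2034: 2034-01-27.
Last Friday of February 2034: 2034-02-24.
March 2034 ends with Friday 2034-03-31.
Last Friday of April 2034: 2034-04-28.
Last Friday of May 2034: 2034-05-26.
June 2034 ends with Friday 2034-06-30.

2034-06-30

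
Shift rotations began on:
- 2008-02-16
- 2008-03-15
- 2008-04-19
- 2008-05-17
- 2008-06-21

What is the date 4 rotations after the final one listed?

All dates are Saturdays, 28, 35, 28, 35 days apart.
Specifically, the 3rd Saturday of each month.
3rd Saturday of July 2008: 2008-07-19.
3rd Saturday of August 2008: 2008-08-16.
September 2008 — 3rd Saturday is 2008-09-20.
3rd Saturday of October 2008: 2008-10-18.

2008-10-18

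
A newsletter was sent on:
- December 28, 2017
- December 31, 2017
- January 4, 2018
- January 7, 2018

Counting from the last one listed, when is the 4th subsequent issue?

The gap pattern 3, 4, 3 repeats every 2 events.
These are the Thursdays and Sundays of each week.
The following Thursday is January 11, 2018.
Next Sunday: January 14, 2018.
The following Thursday is January 18, 2018.
The following Sunday is January 21, 2018.

January 21, 2018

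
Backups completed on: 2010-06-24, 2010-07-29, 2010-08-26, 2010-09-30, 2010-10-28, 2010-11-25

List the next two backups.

2010-12-30, 2011-01-27

Every date is a Thursday; gaps 35, 28, 35, 28, 28 days.
Each is the last Thursday of its month (at least one falls on the 29th or later, ruling out '4th Thursday').
Last Thursday of December 2010: 2010-12-30.
Last Thursday of January 2011: 2011-01-27.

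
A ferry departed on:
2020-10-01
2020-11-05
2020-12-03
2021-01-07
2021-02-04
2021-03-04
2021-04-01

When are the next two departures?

Gaps: 35, 28, 35, 28, 28, 28 days — a mix of 28 and 35. Every date is a Thursday.
Each is the 1st Thursday of its month.
1st Thursday of May 2021: 2021-05-06.
1st Thursday of June 2021: 2021-06-03.

2021-05-06, 2021-06-03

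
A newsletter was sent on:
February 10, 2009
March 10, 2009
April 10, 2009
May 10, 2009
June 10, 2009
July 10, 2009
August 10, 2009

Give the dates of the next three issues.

Each date is the 10th; the gaps (28, 31, 30, 31, 30, 31) track the month lengths.
The rule is the 10th of each month.
Next: September 2009 → September 10, 2009.
Next: October 2009 → October 10, 2009.
Next: November 2009 → November 10, 2009.

September 10, 2009; October 10, 2009; November 10, 2009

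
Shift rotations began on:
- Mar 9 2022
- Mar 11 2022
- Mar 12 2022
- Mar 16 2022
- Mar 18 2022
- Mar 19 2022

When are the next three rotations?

Gaps: 2, 1, 4, 2, 1 days — not constant, but cyclic with period 3.
The events fall on every Wednesday, Friday and Saturday.
The following Wednesday is Mar 23 2022.
The following Friday is Mar 25 2022.
The following Saturday is Mar 26 2022.

Mar 23 2022, Mar 25 2022, Mar 26 2022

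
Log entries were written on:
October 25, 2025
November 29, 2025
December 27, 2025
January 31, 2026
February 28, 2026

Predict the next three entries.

March 28, 2026; April 25, 2026; May 30, 2026

Every date is a Saturday; gaps 35, 28, 35, 28 days.
Each is the last Saturday of its month (at least one falls on the 29th or later, ruling out '4th Saturday').
Last Saturday of March 2026: March 28, 2026.
Last Saturday of April 2026: April 25, 2026.
May 2026 ends with Saturday May 30, 2026.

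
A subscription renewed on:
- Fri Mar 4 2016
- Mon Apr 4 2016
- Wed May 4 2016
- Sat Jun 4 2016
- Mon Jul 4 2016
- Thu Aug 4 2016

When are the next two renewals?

The day-of-month is always 4 (31, 30, 31, 30, 31 days between events).
So this recurs on the 4th of each month.
Next: September 2016 → Sun Sep 4 2016.
October 2016: Tue Oct 4 2016.

Sun Sep 4 2016, Tue Oct 4 2016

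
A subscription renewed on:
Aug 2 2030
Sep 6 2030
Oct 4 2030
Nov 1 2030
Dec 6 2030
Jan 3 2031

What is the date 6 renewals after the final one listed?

Jul 4 2031

Gaps: 35, 28, 28, 35, 28 days — a mix of 28 and 35. Every date is a Friday.
Each is the 1st Friday of its month.
February 2031 — 1st Friday is Feb 7 2031.
March 2031 — 1st Friday is Mar 7 2031.
1st Friday of April 2031: Apr 4 2031.
1st Friday of May 2031: May 2 2031.
June 2031 — 1st Friday is Jun 6 2031.
1st Friday of July 2031: Jul 4 2031.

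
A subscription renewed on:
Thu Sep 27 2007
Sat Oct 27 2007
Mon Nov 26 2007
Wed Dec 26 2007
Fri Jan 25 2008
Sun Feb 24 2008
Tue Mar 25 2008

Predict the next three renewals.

Thu Apr 24 2008, Sat May 24 2008, Mon Jun 23 2008

Every event comes 30 days after the last (30, 30, 30, 30, 30, 30).
Tue Mar 25 2008 + 30 days = Thu Apr 24 2008.
Thu Apr 24 2008 + 30 days = Sat May 24 2008.
Sat May 24 2008 + 30 days = Mon Jun 23 2008.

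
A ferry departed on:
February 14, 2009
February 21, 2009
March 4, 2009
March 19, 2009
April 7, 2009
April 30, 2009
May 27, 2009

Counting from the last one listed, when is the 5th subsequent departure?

December 8, 2009

Gaps: 7, 11, 15, 19, 23, 27 days — each gap is 4 larger than the previous one.
Next gap: 31 days. May 27, 2009 + 31 days = June 27, 2009.
Next gap: 35 days. June 27, 2009 + 35 days = August 1, 2009.
Next gap: 39 days. August 1, 2009 + 39 days = September 9, 2009.
Next gap: 43 days. September 9, 2009 + 43 days = October 22, 2009.
Next gap: 47 days. October 22, 2009 + 47 days = December 8, 2009.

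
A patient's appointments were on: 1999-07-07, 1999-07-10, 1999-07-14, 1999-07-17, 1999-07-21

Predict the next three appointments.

1999-07-24, 1999-07-28, 1999-07-31

Gaps: 3, 4, 3, 4 days — not constant, but cyclic with period 2.
The events fall on every Wednesday and Saturday.
Next Saturday: 1999-07-24.
The following Wednesday is 1999-07-28.
The following Saturday is 1999-07-31.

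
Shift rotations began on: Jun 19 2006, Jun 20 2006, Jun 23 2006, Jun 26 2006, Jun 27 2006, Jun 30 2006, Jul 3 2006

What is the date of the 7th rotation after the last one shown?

Jul 18 2006

The gap pattern 1, 3, 3, 1, 3, 3 repeats every 3 events.
These are the Mondays, Tuesdays and Fridays of each week.
Next Tuesday: Jul 4 2006.
The following Friday is Jul 7 2006.
The following Monday is Jul 10 2006.
The following Tuesday is Jul 11 2006.
The following Friday is Jul 14 2006.
Next Monday: Jul 17 2006.
The following Tuesday is Jul 18 2006.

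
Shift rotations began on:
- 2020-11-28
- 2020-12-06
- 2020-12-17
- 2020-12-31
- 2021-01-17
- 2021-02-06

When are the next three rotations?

2021-03-01, 2021-03-27, 2021-04-25

Intervals are 8, 11, 14, 17, 20 days — an arithmetic progression with common difference 3.
Next gap: 23 days. 2021-02-06 + 23 days = 2021-03-01.
Next gap: 26 days. 2021-03-01 + 26 days = 2021-03-27.
Next gap: 29 days. 2021-03-27 + 29 days = 2021-04-25.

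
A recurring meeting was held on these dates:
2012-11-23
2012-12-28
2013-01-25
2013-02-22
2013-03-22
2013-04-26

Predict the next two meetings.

All dates are Fridays, 35, 28, 28, 28, 35 days apart.
Specifically, the 4th Friday of each month.
4th Friday of May 2013: 2013-05-24.
June 2013 — 4th Friday is 2013-06-28.

2013-05-24, 2013-06-28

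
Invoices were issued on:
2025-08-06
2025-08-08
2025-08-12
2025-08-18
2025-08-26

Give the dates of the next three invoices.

Gaps: 2, 4, 6, 8 days — each gap is 2 larger than the previous one.
Next gap: 10 days. 2025-08-26 + 10 days = 2025-09-05.
Next gap: 12 days. 2025-09-05 + 12 days = 2025-09-17.
Next gap: 14 days. 2025-09-17 + 14 days = 2025-10-01.

2025-09-05, 2025-09-17, 2025-10-01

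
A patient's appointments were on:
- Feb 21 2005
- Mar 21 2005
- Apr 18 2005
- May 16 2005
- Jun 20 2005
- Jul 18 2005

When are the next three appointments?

These are Mondays at 28- or 35-day spacing (28, 28, 28, 35, 28).
The pattern: 3rd Monday of the month.
August 2005 — 3rd Monday is Aug 15 2005.
3rd Monday of September 2005: Sep 19 2005.
3rd Monday of October 2005: Oct 17 2005.

Aug 15 2005, Sep 19 2005, Oct 17 2005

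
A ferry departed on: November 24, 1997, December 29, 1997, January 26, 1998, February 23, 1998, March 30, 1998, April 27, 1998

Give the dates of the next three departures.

May 25, 1998; June 29, 1998; July 27, 1998

Every date is a Monday; gaps 35, 28, 28, 35, 28 days.
Each is the last Monday of its month (at least one falls on the 29th or later, ruling out '4th Monday').
Last Monday of May 1998: May 25, 1998.
Last Monday of June 1998: June 29, 1998.
July 1998 ends with Monday July 27, 1998.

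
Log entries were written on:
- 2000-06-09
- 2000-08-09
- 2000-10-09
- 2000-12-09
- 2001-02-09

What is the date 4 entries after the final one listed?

2001-10-09

Each date is the 9th; the gaps (61, 61, 61, 62) track the month lengths.
The rule is the 9th of every 2 months.
Next: April 2001 → 2001-04-09.
Next: June 2001 → 2001-06-09.
Next: August 2001 → 2001-08-09.
Next: October 2001 → 2001-10-09.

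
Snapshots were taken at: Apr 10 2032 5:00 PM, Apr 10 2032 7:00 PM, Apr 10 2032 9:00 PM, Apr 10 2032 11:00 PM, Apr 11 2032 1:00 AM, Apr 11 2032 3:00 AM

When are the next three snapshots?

Apr 11 2032 5:00 AM, Apr 11 2032 7:00 AM, Apr 11 2032 9:00 AM

The interval is a steady 2 hours (2, 2, 2, 2, 2).
Apr 11 2032 3:00 AM + 2 h = Apr 11 2032 5:00 AM.
Apr 11 2032 5:00 AM + 2 h = Apr 11 2032 7:00 AM.
Apr 11 2032 7:00 AM + 2 h = Apr 11 2032 9:00 AM.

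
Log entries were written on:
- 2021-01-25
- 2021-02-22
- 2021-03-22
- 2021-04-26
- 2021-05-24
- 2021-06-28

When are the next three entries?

2021-07-26, 2021-08-23, 2021-09-27

These are Mondays at 28- or 35-day spacing (28, 28, 35, 28, 35).
The pattern: 4th Monday of the month.
4th Monday of July 2021: 2021-07-26.
August 2021 — 4th Monday is 2021-08-23.
4th Monday of September 2021: 2021-09-27.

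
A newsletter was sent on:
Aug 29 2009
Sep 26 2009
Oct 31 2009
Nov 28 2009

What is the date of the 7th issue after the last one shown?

Jun 26 2010

All Saturdays; the gaps (28, 35, 28) vary with month length.
This is the last Saturday of each month.
December 2009 ends with Saturday Dec 26 2009.
Last Saturday of January 2010: Jan 30 2010.
Last Saturday of February 2010: Feb 27 2010.
Last Saturday of March 2010: Mar 27 2010.
Last Saturday of April 2010: Apr 24 2010.
Last Saturday of May 2010: May 29 2010.
Last Saturday of June 2010: Jun 26 2010.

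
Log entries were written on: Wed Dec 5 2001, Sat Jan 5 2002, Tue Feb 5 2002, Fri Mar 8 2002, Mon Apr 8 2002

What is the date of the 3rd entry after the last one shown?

Every event comes 31 days after the last (31, 31, 31, 31).
Mon Apr 8 2002 + 31 days = Thu May 9 2002.
Thu May 9 2002 + 31 days = Sun Jun 9 2002.
Sun Jun 9 2002 + 31 days = Wed Jul 10 2002.

Wed Jul 10 2002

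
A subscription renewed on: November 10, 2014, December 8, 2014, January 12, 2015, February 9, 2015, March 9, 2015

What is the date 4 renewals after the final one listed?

July 13, 2015

Gaps: 28, 35, 28, 28 days — a mix of 28 and 35. Every date is a Monday.
Each is the 2nd Monday of its month.
April 2015 — 2nd Monday is April 13, 2015.
2nd Monday of May 2015: May 11, 2015.
2nd Monday of June 2015: June 8, 2015.
July 2015 — 2nd Monday is July 13, 2015.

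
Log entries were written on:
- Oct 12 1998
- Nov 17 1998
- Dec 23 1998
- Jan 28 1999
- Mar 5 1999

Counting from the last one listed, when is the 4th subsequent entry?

Jul 27 1999

Gaps between consecutive events: 36, 36, 36, 36 days — a constant 36-day interval.
Mar 5 1999 + 36 days = Apr 10 1999.
Apr 10 1999 + 36 days = May 16 1999.
May 16 1999 + 36 days = Jun 21 1999.
Jun 21 1999 + 36 days = Jul 27 1999.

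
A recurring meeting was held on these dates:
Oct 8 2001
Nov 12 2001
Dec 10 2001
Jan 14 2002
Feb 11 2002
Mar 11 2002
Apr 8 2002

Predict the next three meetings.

All dates are Mondays, 35, 28, 35, 28, 28, 28 days apart.
Specifically, the 2nd Monday of each month.
May 2002 — 2nd Monday is May 13 2002.
June 2002 — 2nd Monday is Jun 10 2002.
2nd Monday of July 2002: Jul 8 2002.

May 13 2002, Jun 10 2002, Jul 8 2002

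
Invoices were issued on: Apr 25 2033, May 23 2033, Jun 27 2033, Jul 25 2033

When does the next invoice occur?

Aug 22 2033

Gaps: 28, 35, 28 days — a mix of 28 and 35. Every date is a Monday.
Each is the 4th Monday of its month.
4th Monday of August 2033: Aug 22 2033.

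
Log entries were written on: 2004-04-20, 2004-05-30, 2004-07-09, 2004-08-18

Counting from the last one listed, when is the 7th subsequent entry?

Every event comes 40 days after the last (40, 40, 40).
2004-08-18 + 40 days = 2004-09-27.
2004-09-27 + 40 days = 2004-11-06.
2004-11-06 + 40 days = 2004-12-16.
2004-12-16 + 40 days = 2005-01-25.
2005-01-25 + 40 days = 2005-03-06.
2005-03-06 + 40 days = 2005-04-15.
2005-04-15 + 40 days = 2005-05-25.

2005-05-25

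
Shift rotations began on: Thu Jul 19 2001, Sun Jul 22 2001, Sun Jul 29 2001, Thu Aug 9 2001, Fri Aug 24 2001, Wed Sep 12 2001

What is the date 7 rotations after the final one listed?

Wed May 15 2002

The spacing grows by 4 each time: 3, 7, 11, 15, 19 days.
Next gap: 23 days. Wed Sep 12 2001 + 23 days = Fri Oct 5 2001.
Next gap: 27 days. Fri Oct 5 2001 + 27 days = Thu Nov 1 2001.
Next gap: 31 days. Thu Nov 1 2001 + 31 days = Sun Dec 2 2001.
Next gap: 35 days. Sun Dec 2 2001 + 35 days = Sun Jan 6 2002.
Next gap: 39 days. Sun Jan 6 2002 + 39 days = Thu Feb 14 2002.
Next gap: 43 days. Thu Feb 14 2002 + 43 days = Fri Mar 29 2002.
Next gap: 47 days. Fri Mar 29 2002 + 47 days = Wed May 15 2002.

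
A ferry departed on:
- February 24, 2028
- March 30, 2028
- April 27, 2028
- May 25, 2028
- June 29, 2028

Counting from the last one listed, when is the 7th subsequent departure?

All Thursdays; the gaps (35, 28, 28, 35) vary with month length.
This is the last Thursday of each month.
Last Thursday of July 2028: July 27, 2028.
August 2028 ends with Thursday August 31, 2028.
Last Thursday of September 2028: September 28, 2028.
October 2028 ends with Thursday October 26, 2028.
November 2028 ends with Thursday November 30, 2028.
December 2028 ends with Thursday December 28, 2028.
Last Thursday of January 2029: January 25, 2029.

January 25, 2029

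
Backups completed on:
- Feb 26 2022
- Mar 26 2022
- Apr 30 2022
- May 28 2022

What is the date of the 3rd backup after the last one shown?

All Saturdays; the gaps (28, 35, 28) vary with month length.
This is the last Saturday of each month.
Last Saturday of June 2022: Jun 25 2022.
July 2022 ends with Saturday Jul 30 2022.
Last Saturday of August 2022: Aug 27 2022.

Aug 27 2022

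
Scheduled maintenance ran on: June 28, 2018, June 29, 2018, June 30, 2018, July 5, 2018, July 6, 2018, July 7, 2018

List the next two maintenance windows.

The gap pattern 1, 1, 5, 1, 1 repeats every 3 events.
These are the Thursdays, Fridays and Saturdays of each week.
Next Thursday: July 12, 2018.
Next Friday: July 13, 2018.

July 12, 2018; July 13, 2018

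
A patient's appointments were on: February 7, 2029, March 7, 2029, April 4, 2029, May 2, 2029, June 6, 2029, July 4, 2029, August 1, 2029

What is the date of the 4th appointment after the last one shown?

December 5, 2029

Gaps: 28, 28, 28, 35, 28, 28 days — a mix of 28 and 35. Every date is a Wednesday.
Each is the 1st Wednesday of its month.
September 2029 — 1st Wednesday is September 5, 2029.
October 2029 — 1st Wednesday is October 3, 2029.
1st Wednesday of November 2029: November 7, 2029.
December 2029 — 1st Wednesday is December 5, 2029.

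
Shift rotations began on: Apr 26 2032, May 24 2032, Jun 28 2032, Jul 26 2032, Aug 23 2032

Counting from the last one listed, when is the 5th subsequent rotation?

Gaps: 28, 35, 28, 28 days — a mix of 28 and 35. Every date is a Monday.
Each is the 4th Monday of its month.
September 2032 — 4th Monday is Sep 27 2032.
4th Monday of October 2032: Oct 25 2032.
4th Monday of November 2032: Nov 22 2032.
4th Monday of December 2032: Dec 27 2032.
January 2033 — 4th Monday is Jan 24 2033.

Jan 24 2033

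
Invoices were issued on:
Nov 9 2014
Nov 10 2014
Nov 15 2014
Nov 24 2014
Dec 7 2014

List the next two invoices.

Dec 24 2014, Jan 14 2015

Intervals are 1, 5, 9, 13 days — an arithmetic progression with common difference 4.
Next gap: 17 days. Dec 7 2014 + 17 days = Dec 24 2014.
Next gap: 21 days. Dec 24 2014 + 21 days = Jan 14 2015.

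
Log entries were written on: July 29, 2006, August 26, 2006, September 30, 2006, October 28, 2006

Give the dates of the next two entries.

All Saturdays; the gaps (28, 35, 28) vary with month length.
This is the last Saturday of each month.
Last Saturday of November 2006: November 25, 2006.
December 2006 ends with Saturday December 30, 2006.

November 25, 2006; December 30, 2006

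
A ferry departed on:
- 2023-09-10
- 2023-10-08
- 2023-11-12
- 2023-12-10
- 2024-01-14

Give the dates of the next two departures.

2024-02-11, 2024-03-10

These are Sundays at 28- or 35-day spacing (28, 35, 28, 35).
The pattern: 2nd Sunday of the month.
2nd Sunday of February 2024: 2024-02-11.
2nd Sunday of March 2024: 2024-03-10.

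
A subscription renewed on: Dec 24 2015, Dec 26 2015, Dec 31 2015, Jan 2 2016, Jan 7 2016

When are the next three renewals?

Jan 9 2016, Jan 14 2016, Jan 16 2016

Gaps: 2, 5, 2, 5 days — not constant, but cyclic with period 2.
The events fall on every Thursday and Saturday.
Next Saturday: Jan 9 2016.
The following Thursday is Jan 14 2016.
Next Saturday: Jan 16 2016.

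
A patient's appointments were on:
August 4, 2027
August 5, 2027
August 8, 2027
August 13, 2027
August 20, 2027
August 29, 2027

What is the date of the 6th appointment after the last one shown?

December 3, 2027

Gaps: 1, 3, 5, 7, 9 days — each gap is 2 larger than the previous one.
Next gap: 11 days. August 29, 2027 + 11 days = September 9, 2027.
Next gap: 13 days. September 9, 2027 + 13 days = September 22, 2027.
Next gap: 15 days. September 22, 2027 + 15 days = October 7, 2027.
Next gap: 17 days. October 7, 2027 + 17 days = October 24, 2027.
Next gap: 19 days. October 24, 2027 + 19 days = November 12, 2027.
Next gap: 21 days. November 12, 2027 + 21 days = December 3, 2027.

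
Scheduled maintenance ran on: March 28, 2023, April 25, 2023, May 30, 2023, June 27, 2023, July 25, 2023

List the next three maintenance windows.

Every date is a Tuesday; gaps 28, 35, 28, 28 days.
Each is the last Tuesday of its month (at least one falls on the 29th or later, ruling out '4th Tuesday').
August 2023 ends with Tuesday August 29, 2023.
September 2023 ends with Tuesday September 26, 2023.
October 2023 ends with Tuesday October 31, 2023.

August 29, 2023; September 26, 2023; October 31, 2023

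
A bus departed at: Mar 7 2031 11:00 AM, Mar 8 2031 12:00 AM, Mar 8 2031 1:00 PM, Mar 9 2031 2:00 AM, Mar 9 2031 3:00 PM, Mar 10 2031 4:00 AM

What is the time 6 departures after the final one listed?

Mar 13 2031 10:00 AM

Spacing: 13, 13, 13, 13, 13 h — constant 13 h.
Mar 10 2031 4:00 AM + 13 h = Mar 10 2031 5:00 PM.
Mar 10 2031 5:00 PM + 13 h = Mar 11 2031 6:00 AM.
Mar 11 2031 6:00 AM + 13 h = Mar 11 2031 7:00 PM.
Mar 11 2031 7:00 PM + 13 h = Mar 12 2031 8:00 AM.
Mar 12 2031 8:00 AM + 13 h = Mar 12 2031 9:00 PM.
Mar 12 2031 9:00 PM + 13 h = Mar 13 2031 10:00 AM.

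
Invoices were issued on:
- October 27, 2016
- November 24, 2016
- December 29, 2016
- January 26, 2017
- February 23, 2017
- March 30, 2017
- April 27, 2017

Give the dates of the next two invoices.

May 25, 2017; June 29, 2017

All Thursdays; the gaps (28, 35, 28, 28, 35, 28) vary with month length.
This is the last Thursday of each month.
Last Thursday of May 2017: May 25, 2017.
Last Thursday of June 2017: June 29, 2017.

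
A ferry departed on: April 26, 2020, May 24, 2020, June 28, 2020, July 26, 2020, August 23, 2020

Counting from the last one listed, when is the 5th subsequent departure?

January 24, 2021

Gaps: 28, 35, 28, 28 days — a mix of 28 and 35. Every date is a Sunday.
Each is the 4th Sunday of its month.
4th Sunday of September 2020: September 27, 2020.
October 2020 — 4th Sunday is October 25, 2020.
4th Sunday of November 2020: November 22, 2020.
December 2020 — 4th Sunday is December 27, 2020.
4th Sunday of January 2021: January 24, 2021.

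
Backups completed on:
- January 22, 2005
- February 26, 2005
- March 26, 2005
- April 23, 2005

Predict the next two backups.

May 28, 2005; June 25, 2005

All dates are Saturdays, 35, 28, 28 days apart.
Specifically, the 4th Saturday of each month.
4th Saturday of May 2005: May 28, 2005.
4th Saturday of June 2005: June 25, 2005.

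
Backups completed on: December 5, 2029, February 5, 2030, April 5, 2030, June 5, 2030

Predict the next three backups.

Each date is the 5th; the gaps (62, 59, 61) track the month lengths.
The rule is the 5th of every 2 months.
Next: August 2030 → August 5, 2030.
October 2030: October 5, 2030.
December 2030: December 5, 2030.

August 5, 2030; October 5, 2030; December 5, 2030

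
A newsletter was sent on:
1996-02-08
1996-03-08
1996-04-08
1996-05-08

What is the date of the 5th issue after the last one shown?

Gaps: 29, 31, 30 days — not constant. Every event is on the 8th of the month.
Pattern: the 8th of each month.
Next: June 1996 → 1996-06-08.
Next: July 1996 → 1996-07-08.
August 1996: 1996-08-08.
Next: September 1996 → 1996-09-08.
October 1996: 1996-10-08.

1996-10-08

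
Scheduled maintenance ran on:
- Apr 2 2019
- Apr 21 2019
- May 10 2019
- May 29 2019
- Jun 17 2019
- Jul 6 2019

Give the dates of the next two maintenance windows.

Jul 25 2019, Aug 13 2019

Every event comes 19 days after the last (19, 19, 19, 19, 19).
Jul 6 2019 + 19 days = Jul 25 2019.
Jul 25 2019 + 19 days = Aug 13 2019.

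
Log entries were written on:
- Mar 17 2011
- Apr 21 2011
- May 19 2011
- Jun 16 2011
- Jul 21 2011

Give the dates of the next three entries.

All dates are Thursdays, 35, 28, 28, 35 days apart.
Specifically, the 3rd Thursday of each month.
3rd Thursday of August 2011: Aug 18 2011.
3rd Thursday of September 2011: Sep 15 2011.
October 2011 — 3rd Thursday is Oct 20 2011.

Aug 18 2011, Sep 15 2011, Oct 20 2011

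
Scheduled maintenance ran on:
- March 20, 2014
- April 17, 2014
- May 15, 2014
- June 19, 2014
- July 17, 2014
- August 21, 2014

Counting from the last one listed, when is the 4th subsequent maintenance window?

These are Thursdays at 28- or 35-day spacing (28, 28, 35, 28, 35).
The pattern: 3rd Thursday of the month.
September 2014 — 3rd Thursday is September 18, 2014.
3rd Thursday of October 2014: October 16, 2014.
November 2014 — 3rd Thursday is November 20, 2014.
3rd Thursday of December 2014: December 18, 2014.

December 18, 2014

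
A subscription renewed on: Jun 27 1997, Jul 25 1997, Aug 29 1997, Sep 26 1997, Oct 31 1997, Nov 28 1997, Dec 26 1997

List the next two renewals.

These are Fridays with 28, 35, 28, 35, 28, 28-day gaps.
Each is the final Friday of its month — Aug 29 1997 is past the 28th, so '4th Friday' doesn't fit.
January 1998 ends with Friday Jan 30 1998.
February 1998 ends with Friday Feb 27 1998.

Jan 30 1998, Feb 27 1998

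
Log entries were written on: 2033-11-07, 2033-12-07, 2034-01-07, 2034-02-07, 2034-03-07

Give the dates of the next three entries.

2034-04-07, 2034-05-07, 2034-06-07

The day-of-month is always 7 (30, 31, 31, 28 days between events).
So this recurs on the 7th of each month.
April 2034: 2034-04-07.
Next: May 2034 → 2034-05-07.
June 2034: 2034-06-07.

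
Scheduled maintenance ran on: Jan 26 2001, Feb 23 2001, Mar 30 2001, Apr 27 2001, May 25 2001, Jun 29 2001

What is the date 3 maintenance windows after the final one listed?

Sep 28 2001

These are Fridays with 28, 35, 28, 28, 35-day gaps.
Each is the final Friday of its month — Mar 30 2001 is past the 28th, so '4th Friday' doesn't fit.
Last Friday of July 2001: Jul 27 2001.
Last Friday of August 2001: Aug 31 2001.
September 2001 ends with Friday Sep 28 2001.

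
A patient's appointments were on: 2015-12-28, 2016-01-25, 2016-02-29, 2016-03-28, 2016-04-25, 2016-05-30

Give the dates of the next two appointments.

Every date is a Monday; gaps 28, 35, 28, 28, 35 days.
Each is the last Monday of its month (at least one falls on the 29th or later, ruling out '4th Monday').
Last Monday of June 2016: 2016-06-27.
Last Monday of July 2016: 2016-07-25.

2016-06-27, 2016-07-25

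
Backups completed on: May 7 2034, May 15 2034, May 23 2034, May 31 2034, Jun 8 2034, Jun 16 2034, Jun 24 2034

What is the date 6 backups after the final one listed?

The spacing is 8, 8, 8, 8, 8, 8 days — always 8 days.
Jun 24 2034 + 8 days = Jul 2 2034.
Jul 2 2034 + 8 days = Jul 10 2034.
Jul 10 2034 + 8 days = Jul 18 2034.
Jul 18 2034 + 8 days = Jul 26 2034.
Jul 26 2034 + 8 days = Aug 3 2034.
Aug 3 2034 + 8 days = Aug 11 2034.

Aug 11 2034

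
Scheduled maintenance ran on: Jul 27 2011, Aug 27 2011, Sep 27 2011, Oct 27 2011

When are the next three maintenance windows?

Nov 27 2011, Dec 27 2011, Jan 27 2012

The day-of-month is always 27 (31, 31, 30 days between events).
So this recurs on the 27th of each month.
Next: November 2011 → Nov 27 2011.
December 2011: Dec 27 2011.
January 2012: Jan 27 2012.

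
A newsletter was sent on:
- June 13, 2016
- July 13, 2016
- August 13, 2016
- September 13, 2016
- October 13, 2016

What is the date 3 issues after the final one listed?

January 13, 2017

Each date is the 13th; the gaps (30, 31, 31, 30) track the month lengths.
The rule is the 13th of each month.
Next: November 2016 → November 13, 2016.
Next: December 2016 → December 13, 2016.
Next: January 2017 → January 13, 2017.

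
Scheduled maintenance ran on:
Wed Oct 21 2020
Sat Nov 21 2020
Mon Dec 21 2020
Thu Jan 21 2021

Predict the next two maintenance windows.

Each date is the 21st; the gaps (31, 30, 31) track the month lengths.
The rule is the 21st of each month.
February 2021: Sun Feb 21 2021.
March 2021: Sun Mar 21 2021.

Sun Feb 21 2021, Sun Mar 21 2021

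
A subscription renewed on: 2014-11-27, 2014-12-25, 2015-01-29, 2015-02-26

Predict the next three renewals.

2015-03-26, 2015-04-30, 2015-05-28

These are Thursdays with 28, 35, 28-day gaps.
Each is the final Thursday of its month — 2015-01-29 is past the 28th, so '4th Thursday' doesn't fit.
Last Thursday of March 2015: 2015-03-26.
April 2015 ends with Thursday 2015-04-30.
Last Thursday of May 2015: 2015-05-28.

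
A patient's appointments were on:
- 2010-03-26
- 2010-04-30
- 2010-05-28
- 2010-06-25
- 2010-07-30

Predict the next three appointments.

All Fridays; the gaps (35, 28, 28, 35) vary with month length.
This is the last Friday of each month.
Last Friday of August 2010: 2010-08-27.
September 2010 ends with Friday 2010-09-24.
October 2010 ends with Friday 2010-10-29.

2010-08-27, 2010-09-24, 2010-10-29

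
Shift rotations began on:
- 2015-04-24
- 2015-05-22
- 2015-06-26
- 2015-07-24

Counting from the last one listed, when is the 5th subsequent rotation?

All dates are Fridays, 28, 35, 28 days apart.
Specifically, the 4th Friday of each month.
August 2015 — 4th Friday is 2015-08-28.
September 2015 — 4th Friday is 2015-09-25.
October 2015 — 4th Friday is 2015-10-23.
4th Friday of November 2015: 2015-11-27.
4th Friday of December 2015: 2015-12-25.

2015-12-25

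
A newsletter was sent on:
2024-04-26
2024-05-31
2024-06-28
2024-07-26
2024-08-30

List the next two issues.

2024-09-27, 2024-10-25

Every date is a Friday; gaps 35, 28, 28, 35 days.
Each is the last Friday of its month (at least one falls on the 29th or later, ruling out '4th Friday').
September 2024 ends with Friday 2024-09-27.
October 2024 ends with Friday 2024-10-25.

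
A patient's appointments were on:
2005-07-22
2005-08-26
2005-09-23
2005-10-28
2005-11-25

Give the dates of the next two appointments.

Gaps: 35, 28, 35, 28 days — a mix of 28 and 35. Every date is a Friday.
Each is the 4th Friday of its month.
4th Friday of December 2005: 2005-12-23.
4th Friday of January 2006: 2006-01-27.

2005-12-23, 2006-01-27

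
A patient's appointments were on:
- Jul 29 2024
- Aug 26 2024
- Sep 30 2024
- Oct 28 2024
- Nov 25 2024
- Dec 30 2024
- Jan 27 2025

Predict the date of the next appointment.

All Mondays; the gaps (28, 35, 28, 28, 35, 28) vary with month length.
This is the last Monday of each month.
Last Monday of February 2025: Feb 24 2025.

Feb 24 2025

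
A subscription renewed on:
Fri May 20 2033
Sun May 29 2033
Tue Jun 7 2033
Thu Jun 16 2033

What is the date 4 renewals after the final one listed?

Every event comes 9 days after the last (9, 9, 9).
Thu Jun 16 2033 + 9 days = Sat Jun 25 2033.
Sat Jun 25 2033 + 9 days = Mon Jul 4 2033.
Mon Jul 4 2033 + 9 days = Wed Jul 13 2033.
Wed Jul 13 2033 + 9 days = Fri Jul 22 2033.

Fri Jul 22 2033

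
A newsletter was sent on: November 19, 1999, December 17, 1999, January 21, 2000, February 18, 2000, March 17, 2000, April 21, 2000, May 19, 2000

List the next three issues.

Gaps: 28, 35, 28, 28, 35, 28 days — a mix of 28 and 35. Every date is a Friday.
Each is the 3rd Friday of its month.
3rd Friday of June 2000: June 16, 2000.
3rd Friday of July 2000: July 21, 2000.
3rd Friday of August 2000: August 18, 2000.

June 16, 2000; July 21, 2000; August 18, 2000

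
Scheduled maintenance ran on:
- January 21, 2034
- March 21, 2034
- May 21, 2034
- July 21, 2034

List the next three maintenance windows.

Gaps: 59, 61, 61 days — not constant. Every event is on the 21st of the month.
Pattern: the 21st of every 2 months.
Next: September 2034 → September 21, 2034.
Next: November 2034 → November 21, 2034.
Next: January 2035 → January 21, 2035.

September 21, 2034; November 21, 2034; January 21, 2035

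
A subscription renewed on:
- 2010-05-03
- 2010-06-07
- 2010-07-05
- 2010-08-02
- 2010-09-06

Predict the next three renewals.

2010-10-04, 2010-11-01, 2010-12-06

These are Mondays at 28- or 35-day spacing (35, 28, 28, 35).
The pattern: 1st Monday of the month.
October 2010 — 1st Monday is 2010-10-04.
November 2010 — 1st Monday is 2010-11-01.
1st Monday of December 2010: 2010-12-06.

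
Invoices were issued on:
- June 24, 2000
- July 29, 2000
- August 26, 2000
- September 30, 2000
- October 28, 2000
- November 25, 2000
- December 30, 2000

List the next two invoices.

January 27, 2001; February 24, 2001

All Saturdays; the gaps (35, 28, 35, 28, 28, 35) vary with month length.
This is the last Saturday of each month.
Last Saturday of January 2001: January 27, 2001.
February 2001 ends with Saturday February 24, 2001.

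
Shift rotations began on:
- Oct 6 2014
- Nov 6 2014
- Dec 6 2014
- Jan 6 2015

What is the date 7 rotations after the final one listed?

Aug 6 2015

Each date is the 6th; the gaps (31, 30, 31) track the month lengths.
The rule is the 6th of each month.
Next: February 2015 → Feb 6 2015.
March 2015: Mar 6 2015.
April 2015: Apr 6 2015.
May 2015: May 6 2015.
Next: June 2015 → Jun 6 2015.
July 2015: Jul 6 2015.
August 2015: Aug 6 2015.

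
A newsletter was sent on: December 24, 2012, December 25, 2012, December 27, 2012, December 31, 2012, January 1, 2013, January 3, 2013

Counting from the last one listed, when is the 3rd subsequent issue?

January 10, 2013

Gaps: 1, 2, 4, 1, 2 days — not constant, but cyclic with period 3.
The events fall on every Monday, Tuesday and Thursday.
The following Monday is January 7, 2013.
The following Tuesday is January 8, 2013.
Next Thursday: January 10, 2013.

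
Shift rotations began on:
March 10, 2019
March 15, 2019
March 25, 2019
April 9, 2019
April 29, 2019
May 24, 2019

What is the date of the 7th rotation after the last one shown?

The spacing grows by 5 each time: 5, 10, 15, 20, 25 days.
Next gap: 30 days. May 24, 2019 + 30 days = June 23, 2019.
Next gap: 35 days. June 23, 2019 + 35 days = July 28, 2019.
Next gap: 40 days. July 28, 2019 + 40 days = September 6, 2019.
Next gap: 45 days. September 6, 2019 + 45 days = October 21, 2019.
Next gap: 50 days. October 21, 2019 + 50 days = December 10, 2019.
Next gap: 55 days. December 10, 2019 + 55 days = February 3, 2020.
Next gap: 60 days. February 3, 2020 + 60 days = April 3, 2020.

April 3, 2020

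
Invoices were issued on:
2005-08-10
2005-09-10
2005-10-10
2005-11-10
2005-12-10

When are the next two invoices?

2006-01-10, 2006-02-10

Each date is the 10th; the gaps (31, 30, 31, 30) track the month lengths.
The rule is the 10th of each month.
Next: January 2006 → 2006-01-10.
Next: February 2006 → 2006-02-10.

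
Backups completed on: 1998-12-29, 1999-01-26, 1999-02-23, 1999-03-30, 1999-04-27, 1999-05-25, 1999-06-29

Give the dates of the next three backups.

All Tuesdays; the gaps (28, 28, 35, 28, 28, 35) vary with month length.
This is the last Tuesday of each month.
July 1999 ends with Tuesday 1999-07-27.
August 1999 ends with Tuesday 1999-08-31.
Last Tuesday of September 1999: 1999-09-28.

1999-07-27, 1999-08-31, 1999-09-28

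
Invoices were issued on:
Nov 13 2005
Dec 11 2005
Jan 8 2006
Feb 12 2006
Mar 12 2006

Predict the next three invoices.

Gaps: 28, 28, 35, 28 days — a mix of 28 and 35. Every date is a Sunday.
Each is the 2nd Sunday of its month.
2nd Sunday of April 2006: Apr 9 2006.
May 2006 — 2nd Sunday is May 14 2006.
2nd Sunday of June 2006: Jun 11 2006.

Apr 9 2006, May 14 2006, Jun 11 2006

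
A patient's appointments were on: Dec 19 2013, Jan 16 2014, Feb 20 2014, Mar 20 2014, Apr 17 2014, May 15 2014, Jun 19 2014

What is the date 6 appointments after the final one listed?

These are Thursdays at 28- or 35-day spacing (28, 35, 28, 28, 28, 35).
The pattern: 3rd Thursday of the month.
3rd Thursday of July 2014: Jul 17 2014.
August 2014 — 3rd Thursday is Aug 21 2014.
September 2014 — 3rd Thursday is Sep 18 2014.
3rd Thursday of October 2014: Oct 16 2014.
3rd Thursday of November 2014: Nov 20 2014.
3rd Thursday of December 2014: Dec 18 2014.

Dec 18 2014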